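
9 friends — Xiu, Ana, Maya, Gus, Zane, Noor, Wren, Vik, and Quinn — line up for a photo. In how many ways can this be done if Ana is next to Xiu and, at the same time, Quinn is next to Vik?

20160

Treat {Ana,Xiu} as one block (2 orders) and {Quinn,Vik} as another (2 orders).
That leaves 7 units to arrange: 2 × 2 × 7! = 4 × 5040 = 20160.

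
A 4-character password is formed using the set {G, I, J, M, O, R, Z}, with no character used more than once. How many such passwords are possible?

This is a permutation of 4 out of 7: P(7,4) = 7!/3!.
7 × 6 × 5 × 4 = 840.

840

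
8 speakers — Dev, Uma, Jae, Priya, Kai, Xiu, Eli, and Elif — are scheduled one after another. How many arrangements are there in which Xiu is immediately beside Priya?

10080

Treat {Xiu, Priya} as a single unit. There are 7 units to order, and the pair itself can be ordered 2 ways.
That gives 2 × 7! = 2 × 5040 = 10080.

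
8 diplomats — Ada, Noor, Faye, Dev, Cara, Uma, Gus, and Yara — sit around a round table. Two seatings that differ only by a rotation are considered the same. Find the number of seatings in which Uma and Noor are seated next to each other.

1440

Glue Uma and Noor into a block (2 internal orders). Seating 7 units around a circle gives (6)! arrangements.
So 2 × (6)! = 2 × 720 = 1440.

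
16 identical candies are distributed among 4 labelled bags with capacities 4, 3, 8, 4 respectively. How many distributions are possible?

20

By stars and bars, unrestricted non-negative solutions to x_1+…+x_4 = 16 number C(16+3,3) = 969.
Subtract solutions that violate a single cap (substitute x_i' = x_i − (cap_i+1)): x_1 ≥ 5 gives C(14,3) = 364; x_2 ≥ 4 gives C(15,3) = 455; x_3 ≥ 9 gives C(10,3) = 120; x_4 ≥ 5 gives C(14,3) = 364. Together 1303.
Add back pairs where two caps are both exceeded: 120 + 10 + 84 + 20 + 120 + 10 = 364.
Subtract triples: 0 + 10 + 0 + 0 = 10.
By inclusion–exclusion the count is 969 − 1303 + 364 − 10 = 20.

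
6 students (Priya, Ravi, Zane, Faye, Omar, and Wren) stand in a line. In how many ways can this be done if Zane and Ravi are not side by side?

480

Of the 6! = 720 arrangements, those with Zane and Ravi adjacent number 2 × 5! = 240 (treat the pair as a block with 2 internal orders).
So 720 − 240 = 480 arrangements keep them apart.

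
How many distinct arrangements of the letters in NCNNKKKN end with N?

140

With the last slot taken by N, it remains to arrange the other 7 letters (CNNKKKN).
Those 7 letters have K appearing 3 times and N appearing 3 times, giving (7)!/(3!·3!) = 140.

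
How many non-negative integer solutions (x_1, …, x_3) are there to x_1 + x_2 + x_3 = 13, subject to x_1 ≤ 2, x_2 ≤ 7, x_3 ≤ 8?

Ignoring the caps, the number of non-negative solutions to x_1+…+x_3 = 13 is C(15,2) = 105.
Subtract solutions that violate a single cap (substitute x_i' = x_i − (cap_i+1)): x_1 ≥ 3 gives C(12,2) = 66; x_2 ≥ 8 gives C(7,2) = 21; x_3 ≥ 9 gives C(6,2) = 15. Together 102.
Add back pairs where two caps are both exceeded: 6 + 3 + 0 = 9.
By inclusion–exclusion the count is 105 − 102 + 9 = 12.

12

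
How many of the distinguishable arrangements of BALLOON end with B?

With the last slot taken by B, it remains to arrange the other 6 letters (ALLOON).
Those 6 letters have L appearing twice and O appearing twice, giving (6)!/(2!·2!) = 180.

180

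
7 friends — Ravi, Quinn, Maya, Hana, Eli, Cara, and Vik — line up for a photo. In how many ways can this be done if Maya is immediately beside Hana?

1440

Place the 5 others and the Maya-Hana pair as 6 objects in a line; the pair has 2 internal arrangements.
So the count is 2·(6)! = 1440.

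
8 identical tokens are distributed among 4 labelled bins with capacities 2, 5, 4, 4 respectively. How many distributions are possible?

Without the upper bounds there are C(11,3) = 165 ways to split 8 among 4 bins.
Subtract solutions that violate a single cap (substitute x_i' = x_i − (cap_i+1)): x_1 ≥ 3 gives C(8,3) = 56; x_2 ≥ 6 gives C(5,3) = 10; x_3 ≥ 5 gives C(6,3) = 20; x_4 ≥ 5 gives C(6,3) = 20. Together 106.
Add back pairs where two caps are both exceeded: 0 + 1 + 1 + 0 + 0 + 0 = 2.
By inclusion–exclusion the count is 165 − 106 + 2 = 61.

61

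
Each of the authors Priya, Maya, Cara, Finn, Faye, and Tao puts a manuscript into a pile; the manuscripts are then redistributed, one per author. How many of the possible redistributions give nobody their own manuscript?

Let Aᵢ be the assignments in which author i gets their own manuscript. We want the size of the complement of A₁∪…∪A_6.
By inclusion–exclusion this is Σ_{j=0}^{6} (−1)^j C(6,j)·(6−j)!.
Computing: 720 − 720 + 360 − 120 + 30 − 6 + 1 = 265.

265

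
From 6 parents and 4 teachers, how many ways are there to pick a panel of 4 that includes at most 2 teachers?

Split by how many teachers are chosen (0 through 2).
Sum: C(4,0)·C(6,4) + C(4,1)·C(6,3) + C(4,2)·C(6,2) = 15 + 80 + 90 = 185.

185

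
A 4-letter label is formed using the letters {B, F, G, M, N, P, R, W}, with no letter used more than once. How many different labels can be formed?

With no repetition, fill the 4 letters in order: 8 choices, then 7, down to 5.
That product is 8 × 7 × 6 × 5 = 1680.

1680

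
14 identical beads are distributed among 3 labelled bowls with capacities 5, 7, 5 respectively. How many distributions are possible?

10

By stars and bars, unrestricted non-negative solutions to x_1+…+x_3 = 14 number C(14+2,2) = 120.
Subtract solutions that violate a single cap (substitute x_i' = x_i − (cap_i+1)): x_1 ≥ 6 gives C(10,2) = 45; x_2 ≥ 8 gives C(8,2) = 28; x_3 ≥ 6 gives C(10,2) = 45. Together 118.
Add back pairs where two caps are both exceeded: 1 + 6 + 1 = 8.
By inclusion–exclusion the count is 120 − 118 + 8 = 10.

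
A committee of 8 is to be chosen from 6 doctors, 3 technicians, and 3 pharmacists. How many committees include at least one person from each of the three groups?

Unrestricted: C(12,8) = 495 ways to pick any 8 of the 12.
Selections missing a whole group: no doctors → C(6,8) = 0; no technicians → C(9,8) = 9; no pharmacists → C(9,8) = 9.
Add back selections omitting two groups (i.e. drawn from a single group): C(6,8) + C(3,8) + C(3,8) = 0.
By inclusion–exclusion: 495 − 18 + 0 = 477.

477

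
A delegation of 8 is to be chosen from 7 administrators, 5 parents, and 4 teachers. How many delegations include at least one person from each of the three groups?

Unrestricted: C(16,8) = 12870 ways to pick any 8 of the 16.
Subtract selections that omit an entire group: no administrators → C(9,8) = 9; no parents → C(11,8) = 165; no teachers → C(12,8) = 495.
Add back selections omitting two groups (i.e. drawn from a single group): C(7,8) + C(5,8) + C(4,8) = 0.
By inclusion–exclusion: 12870 − 669 + 0 = 12201.

12201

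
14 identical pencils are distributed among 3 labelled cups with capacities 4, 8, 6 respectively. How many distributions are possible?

By stars and bars, unrestricted non-negative solutions to x_1+…+x_3 = 14 number C(14+2,2) = 120.
Subtract solutions that violate a single cap (substitute x_i' = x_i − (cap_i+1)): x_1 ≥ 5 gives C(11,2) = 55; x_2 ≥ 9 gives C(7,2) = 21; x_3 ≥ 7 gives C(9,2) = 36. Together 112.
Add back pairs where two caps are both exceeded: 1 + 6 + 0 = 7.
By inclusion–exclusion the count is 120 − 112 + 7 = 15.

15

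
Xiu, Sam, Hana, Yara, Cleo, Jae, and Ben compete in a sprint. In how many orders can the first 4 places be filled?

There are 7 choices for 1st place, 6 for 2nd, and so on down to 4 for position 4.
That gives 7 × 6 × 5 × 4 = 840.

840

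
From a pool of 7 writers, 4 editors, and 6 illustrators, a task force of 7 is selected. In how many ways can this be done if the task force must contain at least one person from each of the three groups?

17283

Total 7-person selections from all 17: C(17,7) = 19448.
Subtract selections that omit an entire group: no writers → C(10,7) = 120; no editors → C(13,7) = 1716; no illustrators → C(11,7) = 330.
Add back selections omitting two groups (i.e. drawn from a single group): C(7,7) + C(4,7) + C(6,7) = 1.
By inclusion–exclusion: 19448 − 2166 + 1 = 17283.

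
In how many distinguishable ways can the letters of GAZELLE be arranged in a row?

Letter multiplicities in GAZELLE: A×1, E×2, G×1, L×2, Z×1.
So there are 7! / (2!·2!) = 1260 distinguishable arrangements.

1260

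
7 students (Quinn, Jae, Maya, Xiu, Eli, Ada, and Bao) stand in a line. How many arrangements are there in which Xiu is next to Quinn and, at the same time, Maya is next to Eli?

Treat {Xiu,Quinn} as one block (2 orders) and {Maya,Eli} as another (2 orders).
That leaves 5 units to arrange: 2 × 2 × 5! = 4 × 120 = 480.

480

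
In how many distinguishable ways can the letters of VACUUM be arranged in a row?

VACUUM has 6 letters with U appearing twice.
The number of distinct arrangements is 6!/(2!) = 720/2 = 360.

360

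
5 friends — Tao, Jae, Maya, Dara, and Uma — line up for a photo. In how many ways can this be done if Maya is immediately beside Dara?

Glue Maya and Dara into one block (2 internal orders), leaving 4 units to arrange in a row.
That gives 2 × 4! = 2 × 24 = 48.

48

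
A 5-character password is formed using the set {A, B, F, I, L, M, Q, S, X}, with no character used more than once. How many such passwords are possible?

15120

This is a permutation of 5 out of 9: P(9,5) = 9!/4!.
That product is 9 × 8 × 7 × 6 × 5 = 15120.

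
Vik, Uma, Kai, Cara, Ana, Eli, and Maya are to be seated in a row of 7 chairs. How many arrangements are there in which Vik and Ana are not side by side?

Of the 7! = 5040 arrangements, those with Vik and Ana adjacent number 2 × 6! = 1440 (treat the pair as a block with 2 internal orders).
Complementary counting: 5040 − 1440 = 3600.

3600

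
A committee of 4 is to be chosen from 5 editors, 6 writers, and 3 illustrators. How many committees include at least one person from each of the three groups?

Unrestricted: C(14,4) = 1001 ways to pick any 4 of the 14.
Subtract selections that omit an entire group: no editors → C(9,4) = 126; no writers → C(8,4) = 70; no illustrators → C(11,4) = 330.
Add back selections omitting two groups (i.e. drawn from a single group): C(5,4) + C(6,4) + C(3,4) = 20.
By inclusion–exclusion: 1001 − 526 + 20 = 495.

495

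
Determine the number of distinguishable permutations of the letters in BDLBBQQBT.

BDLBBQQBT has 9 letters with B appearing 4 times and Q appearing twice.
So there are 9! / (4!·2!) = 7560 distinguishable arrangements.

7560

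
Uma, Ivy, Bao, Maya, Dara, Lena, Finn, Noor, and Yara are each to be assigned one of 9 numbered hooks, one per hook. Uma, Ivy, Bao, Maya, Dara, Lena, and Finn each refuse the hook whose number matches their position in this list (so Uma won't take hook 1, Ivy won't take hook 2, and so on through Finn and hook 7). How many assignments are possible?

Let Aᵢ (for 1 ≤ i ≤ 7) be the placements that put person i in their forbidden hook. Any j of these fix j positions, leaving (9−j)! ways to fill the rest, and there are C(7,j) ways to pick which j.
By inclusion–exclusion, the number of valid placements is Σ_{j=0}^{7} (−1)^j C(7,j)·(9−j)!.
Computing: 362880 − 282240 + 105840 − 25200 + 4200 − 504 + 42 − 2 = 165016.

165016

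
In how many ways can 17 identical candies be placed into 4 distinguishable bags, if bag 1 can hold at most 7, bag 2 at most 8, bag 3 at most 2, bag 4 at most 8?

108

Without the upper bounds there are C(20,3) = 1140 ways to split 17 among 4 bags.
Subtract solutions that violate a single cap (substitute x_i' = x_i − (cap_i+1)): x_1 ≥ 8 gives C(12,3) = 220; x_2 ≥ 9 gives C(11,3) = 165; x_3 ≥ 3 gives C(17,3) = 680; x_4 ≥ 9 gives C(11,3) = 165. Together 1230.
Add back pairs where two caps are both exceeded: 1 + 84 + 1 + 56 + 0 + 56 = 198.
By inclusion–exclusion the count is 1140 − 1230 + 198 = 108.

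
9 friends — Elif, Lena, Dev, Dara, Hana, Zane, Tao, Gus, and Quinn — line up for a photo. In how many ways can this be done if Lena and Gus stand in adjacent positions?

80640

Glue Lena and Gus into one block (2 internal orders), leaving 8 units to arrange in a row.
So the count is 2·(8)! = 80640.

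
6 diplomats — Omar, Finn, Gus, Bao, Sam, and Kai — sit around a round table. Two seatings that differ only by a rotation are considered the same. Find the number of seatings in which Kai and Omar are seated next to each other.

48

Glue Kai and Omar into a block (2 internal orders). Seating 5 units around a circle gives (4)! arrangements.
So 2 × (4)! = 2 × 24 = 48.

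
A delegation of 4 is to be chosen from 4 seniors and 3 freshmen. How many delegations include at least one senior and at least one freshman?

With no constraint there are C(7,4) = 35 possible selections.
Selections missing a whole group: no seniors → C(3,4) = 0; no freshmen → C(4,4) = 1.
Both groups omitted at once is impossible, so 35 − 1 = 34.

34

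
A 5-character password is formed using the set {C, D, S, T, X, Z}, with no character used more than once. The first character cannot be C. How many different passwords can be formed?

The first character has 6−1 = 5 choices (anything except C).
The remaining 4 characters are filled from the other 5 symbols without repetition: 5 × 4 × 3 × 2 = 120.
Total: 5 × 120 = 600.

600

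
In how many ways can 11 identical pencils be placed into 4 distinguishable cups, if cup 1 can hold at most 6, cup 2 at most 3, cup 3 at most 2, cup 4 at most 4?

30

Without the upper bounds there are C(14,3) = 364 ways to split 11 among 4 cups.
Subtract solutions that violate a single cap (substitute x_i' = x_i − (cap_i+1)): x_1 ≥ 7 gives C(7,3) = 35; x_2 ≥ 4 gives C(10,3) = 120; x_3 ≥ 3 gives C(11,3) = 165; x_4 ≥ 5 gives C(9,3) = 84. Together 404.
Add back pairs where two caps are both exceeded: 1 + 4 + 0 + 35 + 10 + 20 = 70.
By inclusion–exclusion the count is 364 − 404 + 70 = 30.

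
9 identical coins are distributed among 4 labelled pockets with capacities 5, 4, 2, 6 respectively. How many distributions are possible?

Ignoring the caps, the number of non-negative solutions to x_1+…+x_4 = 9 is C(12,3) = 220.
Subtract solutions that violate a single cap (substitute x_i' = x_i − (cap_i+1)): x_1 ≥ 6 gives C(6,3) = 20; x_2 ≥ 5 gives C(7,3) = 35; x_3 ≥ 3 gives C(9,3) = 84; x_4 ≥ 7 gives C(5,3) = 10. Together 149.
Add back pairs where two caps are both exceeded: 0 + 1 + 0 + 4 + 0 + 0 = 5.
By inclusion–exclusion the count is 220 − 149 + 5 = 76.

76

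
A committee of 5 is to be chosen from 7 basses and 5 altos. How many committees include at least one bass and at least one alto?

770

Unrestricted: C(12,5) = 792 ways to pick any 5 of the 12.
Subtract selections that omit an entire group: no basses → C(5,5) = 1; no altos → C(7,5) = 21.
Both groups omitted at once is impossible, so 792 − 22 = 770.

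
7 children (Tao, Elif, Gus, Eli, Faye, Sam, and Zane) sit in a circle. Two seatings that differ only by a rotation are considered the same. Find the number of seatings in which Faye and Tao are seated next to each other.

240

Treat {Faye, Tao} as one unit (2 internal orders) and seat the resulting 6 units around the table: (5)! circular arrangements.
So 2 × (5)! = 2 × 120 = 240.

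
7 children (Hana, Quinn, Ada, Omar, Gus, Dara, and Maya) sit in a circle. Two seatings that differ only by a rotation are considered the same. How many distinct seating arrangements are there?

720

Seat Hana anywhere (absorbing the rotational symmetry), then permute the other 6: (6)! = 720.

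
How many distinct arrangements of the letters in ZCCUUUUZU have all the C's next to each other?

168

Treat the 2 copies of C as a single block. The multiset to arrange is then {CC, U, U, U, U, U, Z, Z}, 8 items in all.
That gives (8)!/(5!·2!) = 168 arrangements.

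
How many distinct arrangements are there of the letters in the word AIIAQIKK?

1680

The 8 letters of AIIAQIKK have repeats: A appearing twice, I appearing 3 times, and K appearing twice.
So there are 8! / (3!·2!·2!) = 1680 distinguishable arrangements.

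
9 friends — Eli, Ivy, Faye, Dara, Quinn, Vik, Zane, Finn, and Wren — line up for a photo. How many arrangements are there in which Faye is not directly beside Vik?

Of the 9! = 362880 arrangements, those with Faye and Vik adjacent number 2 × 8! = 80640 (treat the pair as a block with 2 internal orders).
So 362880 − 80640 = 282240 arrangements keep them apart.

282240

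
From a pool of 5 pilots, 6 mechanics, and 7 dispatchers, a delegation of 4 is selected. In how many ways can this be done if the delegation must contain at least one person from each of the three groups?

With no constraint there are C(18,4) = 3060 possible selections.
Subtract selections that omit an entire group: no pilots → C(13,4) = 715; no mechanics → C(12,4) = 495; no dispatchers → C(11,4) = 330.
Add back selections omitting two groups (i.e. drawn from a single group): C(5,4) + C(6,4) + C(7,4) = 55.
By inclusion–exclusion: 3060 − 1540 + 55 = 1575.

1575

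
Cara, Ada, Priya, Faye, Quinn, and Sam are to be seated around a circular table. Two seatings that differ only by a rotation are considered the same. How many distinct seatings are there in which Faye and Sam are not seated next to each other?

All circular seatings of 6 people number (5)! = 120.
Those with Faye next to Sam: fuse the pair into one unit and seat 5 units around a circle — 2·(4)! = 48.
Subtracting, 120 − 48 = 72.

72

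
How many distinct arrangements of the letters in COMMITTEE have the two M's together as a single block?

Treat the 2 copies of M as a single block. The multiset to arrange is then {MM, C, E, E, I, O, T, T}, 8 items in all.
That gives (8)!/(2!·2!) = 10080 arrangements.

10080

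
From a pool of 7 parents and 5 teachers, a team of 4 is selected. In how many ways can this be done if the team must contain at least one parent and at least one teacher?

With no constraint there are C(12,4) = 495 possible selections.
Subtract selections that omit an entire group: no parents → C(5,4) = 5; no teachers → C(7,4) = 35.
Both groups omitted at once is impossible, so 495 − 40 = 455.

455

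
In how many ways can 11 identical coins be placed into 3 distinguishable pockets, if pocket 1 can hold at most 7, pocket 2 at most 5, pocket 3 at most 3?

14

Ignoring the caps, the number of non-negative solutions to x_1+…+x_3 = 11 is C(13,2) = 78.
Subtract solutions that violate a single cap (substitute x_i' = x_i − (cap_i+1)): x_1 ≥ 8 gives C(5,2) = 10; x_2 ≥ 6 gives C(7,2) = 21; x_3 ≥ 4 gives C(9,2) = 36. Together 67.
Add back pairs where two caps are both exceeded: 0 + 0 + 3 = 3.
By inclusion–exclusion the count is 78 − 67 + 3 = 14.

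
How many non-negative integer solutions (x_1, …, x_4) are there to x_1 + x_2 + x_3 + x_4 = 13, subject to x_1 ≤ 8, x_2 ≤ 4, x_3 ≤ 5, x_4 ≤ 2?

59

Without the upper bounds there are C(16,3) = 560 ways to split 13 among 4 variables.
Subtract solutions that violate a single cap (substitute x_i' = x_i − (cap_i+1)): x_1 ≥ 9 gives C(7,3) = 35; x_2 ≥ 5 gives C(11,3) = 165; x_3 ≥ 6 gives C(10,3) = 120; x_4 ≥ 3 gives C(13,3) = 286. Together 606.
Add back pairs where two caps are both exceeded: 0 + 0 + 4 + 10 + 56 + 35 = 105.
By inclusion–exclusion the count is 560 − 606 + 105 = 59.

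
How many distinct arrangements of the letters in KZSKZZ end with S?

10

Fix S in the last position and arrange the remaining 5 letters.
Those 5 letters have K appearing twice and Z appearing 3 times, giving (5)!/(3!·2!) = 10.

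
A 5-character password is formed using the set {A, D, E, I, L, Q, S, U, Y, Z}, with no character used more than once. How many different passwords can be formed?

30240

With no repetition, fill the 5 characters in order: 10 choices, then 9, down to 6.
That product is 10 × 9 × 8 × 7 × 6 = 30240.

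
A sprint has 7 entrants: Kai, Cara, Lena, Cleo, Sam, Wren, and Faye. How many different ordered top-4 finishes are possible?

840

This is an ordered selection of 4 from 7: P(7,4).
That gives 7 × 6 × 5 × 4 = 840.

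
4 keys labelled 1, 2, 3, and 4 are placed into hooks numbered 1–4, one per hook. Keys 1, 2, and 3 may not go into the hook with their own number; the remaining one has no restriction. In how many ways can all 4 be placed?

Let Aᵢ (for i ∈ {1, 2, 3}) be the placements that put key i in its forbidden hook. Any j of these fix j positions, leaving (4−j)! ways to fill the rest, and there are C(3,j) ways to pick which j.
By inclusion–exclusion, the number of valid placements is Σ_{j=0}^{3} (−1)^j C(3,j)·(4−j)!.
Computing: 24 − 18 + 6 − 1 = 11.

11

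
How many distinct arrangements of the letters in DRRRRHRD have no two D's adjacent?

126

Total arrangements of DRRRRHRD: 8!/(5!·2!) = 168.
If the two D's are adjacent, glue them into one block, leaving 7 items to arrange: (7)!/(5!) = 42 ways.
Subtracting, 168 − 42 = 126 arrangements keep the D's apart.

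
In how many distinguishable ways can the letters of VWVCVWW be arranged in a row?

Letter multiplicities in VWVCVWW: C×1, V×3, W×3.
So there are 7! / (3!·3!) = 140 distinguishable arrangements.

140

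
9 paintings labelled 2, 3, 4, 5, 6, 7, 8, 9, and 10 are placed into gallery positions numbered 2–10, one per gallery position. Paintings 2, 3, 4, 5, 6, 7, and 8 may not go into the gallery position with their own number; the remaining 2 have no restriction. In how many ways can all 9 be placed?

165016

Let Aᵢ (for 2 ≤ i ≤ 8) be the placements that put painting i in its forbidden gallery position. Any j of these fix j positions, leaving (9−j)! ways to fill the rest, and there are C(7,j) ways to pick which j.
By inclusion–exclusion, the number of valid placements is Σ_{j=0}^{7} (−1)^j C(7,j)·(9−j)!.
Computing: 362880 − 282240 + 105840 − 25200 + 4200 − 504 + 42 − 2 = 165016.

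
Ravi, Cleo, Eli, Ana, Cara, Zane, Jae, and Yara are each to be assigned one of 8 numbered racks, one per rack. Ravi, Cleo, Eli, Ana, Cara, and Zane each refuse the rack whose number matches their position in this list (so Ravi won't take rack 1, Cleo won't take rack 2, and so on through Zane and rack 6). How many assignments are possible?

Let Aᵢ (for 1 ≤ i ≤ 6) be the placements that put person i in their forbidden rack. Any j of these fix j positions, leaving (8−j)! ways to fill the rest, and there are C(6,j) ways to pick which j.
By inclusion–exclusion, the number of valid placements is Σ_{j=0}^{6} (−1)^j C(6,j)·(8−j)!.
Computing: 40320 − 30240 + 10800 − 2400 + 360 − 36 + 2 = 18806.

18806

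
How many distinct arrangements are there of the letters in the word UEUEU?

10

The 5 letters of UEUEU have repeats: E appearing twice and U appearing 3 times.
The number of distinct arrangements is 5!/(3!·2!) = 120/12 = 10.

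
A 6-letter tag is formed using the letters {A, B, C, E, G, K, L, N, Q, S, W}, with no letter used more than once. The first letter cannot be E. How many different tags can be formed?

The first letter has 11−1 = 10 choices (anything except E).
The remaining 5 letters are filled from the other 10 symbols without repetition: 10 × 9 × 8 × 7 × 6 = 30240.
Total: 10 × 30240 = 302400.

302400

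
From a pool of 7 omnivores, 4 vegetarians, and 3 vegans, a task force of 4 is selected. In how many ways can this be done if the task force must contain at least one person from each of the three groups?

Total 4-person selections from all 14: C(14,4) = 1001.
Subtract selections that omit an entire group: no omnivores → C(7,4) = 35; no vegetarians → C(10,4) = 210; no vegans → C(11,4) = 330.
Add back selections omitting two groups (i.e. drawn from a single group): C(7,4) + C(4,4) + C(3,4) = 36.
By inclusion–exclusion: 1001 − 575 + 36 = 462.

462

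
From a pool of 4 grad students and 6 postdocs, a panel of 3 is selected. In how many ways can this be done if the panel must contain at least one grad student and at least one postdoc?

96

Total 3-person selections from all 10: C(10,3) = 120.
Subtract selections that omit an entire group: no grad students → C(6,3) = 20; no postdocs → C(4,3) = 4.
Both groups omitted at once is impossible, so 120 − 24 = 96.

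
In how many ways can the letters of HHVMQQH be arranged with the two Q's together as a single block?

120

Treat the 2 copies of Q as a single block. The multiset to arrange is then {QQ, H, H, H, M, V}, 6 items in all.
That gives (6)!/(3!) = 120 arrangements.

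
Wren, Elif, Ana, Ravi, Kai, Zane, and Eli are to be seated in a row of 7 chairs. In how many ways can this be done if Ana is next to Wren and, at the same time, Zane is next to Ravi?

Treat {Ana,Wren} as one block (2 orders) and {Zane,Ravi} as another (2 orders).
That leaves 5 units to arrange: 2 × 2 × 5! = 4 × 120 = 480.

480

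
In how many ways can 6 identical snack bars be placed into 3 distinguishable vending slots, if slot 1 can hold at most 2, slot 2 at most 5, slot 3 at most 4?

Without the upper bounds there are C(8,2) = 28 ways to split 6 among 3 vending slots.
Subtract solutions that violate a single cap (substitute x_i' = x_i − (cap_i+1)): x_1 ≥ 3 gives C(5,2) = 10; x_2 ≥ 6 gives C(2,2) = 1; x_3 ≥ 5 gives C(3,2) = 3. Together 14.
No two caps can be exceeded simultaneously, so the pair terms are all 0.
By inclusion–exclusion the count is 28 − 14 + 0 = 14.

14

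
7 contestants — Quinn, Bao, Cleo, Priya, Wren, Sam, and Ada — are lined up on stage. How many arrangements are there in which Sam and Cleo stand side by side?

Glue Sam and Cleo into one block (2 internal orders), leaving 6 units to arrange in a row.
That gives 2 × 6! = 2 × 720 = 1440.

1440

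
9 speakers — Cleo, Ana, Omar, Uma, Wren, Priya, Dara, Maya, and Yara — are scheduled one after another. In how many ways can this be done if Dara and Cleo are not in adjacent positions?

There are 9! = 362880 arrangements in all. If Dara and Cleo are adjacent, merging them into one block gives 2·(8)! = 80640 arrangements.
So 362880 − 80640 = 282240 arrangements keep them apart.

282240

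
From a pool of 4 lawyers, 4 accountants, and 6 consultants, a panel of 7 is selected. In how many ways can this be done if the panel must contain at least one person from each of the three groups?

With no constraint there are C(14,7) = 3432 possible selections.
Subtract selections that omit an entire group: no lawyers → C(10,7) = 120; no accountants → C(10,7) = 120; no consultants → C(8,7) = 8.
Add back selections omitting two groups (i.e. drawn from a single group): C(4,7) + C(4,7) + C(6,7) = 0.
By inclusion–exclusion: 3432 − 248 + 0 = 3184.

3184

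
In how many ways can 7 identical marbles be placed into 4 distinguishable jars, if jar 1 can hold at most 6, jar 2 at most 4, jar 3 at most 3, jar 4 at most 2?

55

By stars and bars, unrestricted non-negative solutions to x_1+…+x_4 = 7 number C(7+3,3) = 120.
Subtract solutions that violate a single cap (substitute x_i' = x_i − (cap_i+1)): x_1 ≥ 7 gives C(3,3) = 1; x_2 ≥ 5 gives C(5,3) = 10; x_3 ≥ 4 gives C(6,3) = 20; x_4 ≥ 3 gives C(7,3) = 35. Together 66.
Add back pairs where two caps are both exceeded: 0 + 0 + 0 + 0 + 0 + 1 = 1.
By inclusion–exclusion the count is 120 − 66 + 1 = 55.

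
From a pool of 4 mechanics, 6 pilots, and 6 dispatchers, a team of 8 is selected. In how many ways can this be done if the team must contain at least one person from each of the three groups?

12285

Total 8-person selections from all 16: C(16,8) = 12870.
Subtract selections that omit an entire group: no mechanics → C(12,8) = 495; no pilots → C(10,8) = 45; no dispatchers → C(10,8) = 45.
Add back selections omitting two groups (i.e. drawn from a single group): C(4,8) + C(6,8) + C(6,8) = 0.
By inclusion–exclusion: 12870 − 585 + 0 = 12285.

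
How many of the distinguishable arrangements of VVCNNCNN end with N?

With the last slot taken by N, it remains to arrange the other 7 letters (VVCNCNN).
Those 7 letters have C appearing twice, N appearing 3 times, and V appearing twice, giving (7)!/(3!·2!·2!) = 210.

210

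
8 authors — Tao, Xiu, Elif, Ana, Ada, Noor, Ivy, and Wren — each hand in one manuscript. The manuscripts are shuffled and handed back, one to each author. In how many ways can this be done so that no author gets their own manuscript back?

14833

Let Aᵢ be the assignments in which author i gets their own manuscript. We want the size of the complement of A₁∪…∪A_8.
By inclusion–exclusion this is Σ_{j=0}^{8} (−1)^j C(8,j)·(8−j)!.
Computing: 40320 − 40320 + 20160 − 6720 + 1680 − 336 + 56 − 8 + 1 = 14833.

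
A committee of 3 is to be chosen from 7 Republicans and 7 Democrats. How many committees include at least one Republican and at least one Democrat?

Unrestricted: C(14,3) = 364 ways to pick any 3 of the 14.
Subtract selections that omit an entire group: no Republicans → C(7,3) = 35; no Democrats → C(7,3) = 35.
Both groups omitted at once is impossible, so 364 − 70 = 294.

294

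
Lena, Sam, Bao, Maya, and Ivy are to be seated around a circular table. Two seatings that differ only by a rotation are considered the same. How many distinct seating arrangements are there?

24

Around a circle, 5 distinct people have 5!/5 = (4)! = 24 rotationally distinct seatings.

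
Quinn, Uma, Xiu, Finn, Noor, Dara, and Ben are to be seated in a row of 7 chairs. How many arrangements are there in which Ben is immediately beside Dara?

1440

Place the 5 others and the Ben-Dara pair as 6 objects in a line; the pair has 2 internal arrangements.
That gives 2 × 6! = 2 × 720 = 1440.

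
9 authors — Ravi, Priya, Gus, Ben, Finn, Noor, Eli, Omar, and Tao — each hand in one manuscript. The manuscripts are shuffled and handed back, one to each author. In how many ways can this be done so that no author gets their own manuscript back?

Let Aᵢ be the assignments in which author i gets their own manuscript. We want the size of the complement of A₁∪…∪A_9.
By inclusion–exclusion this is Σ_{j=0}^{9} (−1)^j C(9,j)·(9−j)!.
Computing: 362880 − 362880 + 181440 − 60480 + 15120 − 3024 + 504 − 72 + 9 − 1 = 133496.

133496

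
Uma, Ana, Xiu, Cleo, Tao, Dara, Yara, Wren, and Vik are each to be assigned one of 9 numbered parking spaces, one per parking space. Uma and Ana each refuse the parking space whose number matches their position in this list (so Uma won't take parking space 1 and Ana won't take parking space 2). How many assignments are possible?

Let Aᵢ (for i ∈ {1, 2}) be the placements that put person i in their forbidden parking space. Any j of these fix j positions, leaving (9−j)! ways to fill the rest, and there are C(2,j) ways to pick which j.
By inclusion–exclusion, the number of valid placements is Σ_{j=0}^{2} (−1)^j C(2,j)·(9−j)!.
Computing: 362880 − 80640 + 5040 = 287280.

287280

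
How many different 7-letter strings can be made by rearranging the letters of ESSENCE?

420

Letter multiplicities in ESSENCE: C×1, E×3, N×1, S×2.
So there are 7! / (3!·2!) = 420 distinguishable arrangements.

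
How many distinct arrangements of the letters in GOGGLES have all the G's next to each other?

120

Treat the 3 copies of G as a single block. The multiset to arrange is then {GGG, E, L, O, S}, 5 items in all.
All 5 items are distinct, so there are (5)! = 120 arrangements.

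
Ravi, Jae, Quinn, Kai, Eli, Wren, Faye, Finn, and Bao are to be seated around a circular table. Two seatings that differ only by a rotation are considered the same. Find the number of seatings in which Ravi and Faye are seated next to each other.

Treat {Ravi, Faye} as one unit (2 internal orders) and seat the resulting 8 units around the table: (7)! circular arrangements.
So 2 × (7)! = 2 × 5040 = 10080.

10080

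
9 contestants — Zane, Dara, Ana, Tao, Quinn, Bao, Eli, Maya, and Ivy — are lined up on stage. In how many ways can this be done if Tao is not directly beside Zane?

282240

Of the 9! = 362880 arrangements, those with Tao and Zane adjacent number 2 × 8! = 80640 (treat the pair as a block with 2 internal orders).
Complementary counting: 362880 − 80640 = 282240.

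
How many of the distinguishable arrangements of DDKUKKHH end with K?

With the last slot taken by K, it remains to arrange the other 7 letters (DDUKKHH).
Those 7 letters have D appearing twice, H appearing twice, and K appearing twice, giving (7)!/(2!·2!·2!) = 630.

630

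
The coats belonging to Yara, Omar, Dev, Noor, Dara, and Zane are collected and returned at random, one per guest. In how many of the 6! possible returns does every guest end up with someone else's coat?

265

Count assignments avoiding every fixed point. For any j of the 6 guests fixed to their own coat, the other 6−j can be arranged in (6−j)! ways.
By inclusion–exclusion this is Σ_{j=0}^{6} (−1)^j C(6,j)·(6−j)!.
Computing: 720 − 720 + 360 − 120 + 30 − 6 + 1 = 265.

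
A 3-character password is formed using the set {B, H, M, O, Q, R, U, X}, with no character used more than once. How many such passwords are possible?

336

With no repetition, fill the 3 characters in order: 8 choices, then 7, down to 6.
8 × 7 × 6 = 336.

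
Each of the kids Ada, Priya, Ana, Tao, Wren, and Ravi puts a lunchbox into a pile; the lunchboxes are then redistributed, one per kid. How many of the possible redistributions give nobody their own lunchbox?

Let Aᵢ be the assignments in which kid i gets their own lunchbox. We want the size of the complement of A₁∪…∪A_6.
By inclusion–exclusion this is Σ_{j=0}^{6} (−1)^j C(6,j)·(6−j)!.
Computing: 720 − 720 + 360 − 120 + 30 − 6 + 1 = 265.

265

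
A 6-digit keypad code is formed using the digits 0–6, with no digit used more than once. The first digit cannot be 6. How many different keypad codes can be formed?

The first digit has 7−1 = 6 choices (anything except 6).
The remaining 5 digits are filled from the other 6 symbols without repetition: 6 × 5 × 4 × 3 × 2 = 720.
Total: 6 × 720 = 4320.

4320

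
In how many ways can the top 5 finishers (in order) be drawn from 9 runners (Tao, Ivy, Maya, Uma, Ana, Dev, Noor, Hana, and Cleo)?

15120

There are 9 choices for 1st place, 8 for 2nd, and so on down to 5 for position 5.
That gives 9 × 8 × 7 × 6 × 5 = 15120.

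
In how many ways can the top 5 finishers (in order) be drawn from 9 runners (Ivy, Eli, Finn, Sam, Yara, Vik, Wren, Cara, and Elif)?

15120

There are 9 choices for 1st place, 8 for 2nd, and so on down to 5 for position 5.
That gives 9 × 8 × 7 × 6 × 5 = 15120.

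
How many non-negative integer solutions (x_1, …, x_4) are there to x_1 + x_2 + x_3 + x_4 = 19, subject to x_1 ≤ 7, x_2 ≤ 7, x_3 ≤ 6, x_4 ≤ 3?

Ignoring the caps, the number of non-negative solutions to x_1+…+x_4 = 19 is C(22,3) = 1540.
Subtract solutions that violate a single cap (substitute x_i' = x_i − (cap_i+1)): x_1 ≥ 8 gives C(14,3) = 364; x_2 ≥ 8 gives C(14,3) = 364; x_3 ≥ 7 gives C(15,3) = 455; x_4 ≥ 4 gives C(18,3) = 816. Together 1999.
Add back pairs where two caps are both exceeded: 20 + 35 + 120 + 35 + 120 + 165 = 495.
Subtract triples: 0 + 0 + 1 + 1 = 2.
By inclusion–exclusion the count is 1540 − 1999 + 495 − 2 = 34.

34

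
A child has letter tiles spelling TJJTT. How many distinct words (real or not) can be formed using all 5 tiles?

The 5 letters of TJJTT have repeats: J appearing twice and T appearing 3 times.
So there are 5! / (3!·2!) = 10 distinguishable arrangements.

10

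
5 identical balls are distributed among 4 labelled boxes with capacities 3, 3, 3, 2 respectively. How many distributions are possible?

34

By stars and bars, unrestricted non-negative solutions to x_1+…+x_4 = 5 number C(5+3,3) = 56.
Subtract solutions that violate a single cap (substitute x_i' = x_i − (cap_i+1)): x_1 ≥ 4 gives C(4,3) = 4; x_2 ≥ 4 gives C(4,3) = 4; x_3 ≥ 4 gives C(4,3) = 4; x_4 ≥ 3 gives C(5,3) = 10. Together 22.
No two caps can be exceeded simultaneously, so the pair terms are all 0.
By inclusion–exclusion the count is 56 − 22 + 0 = 34.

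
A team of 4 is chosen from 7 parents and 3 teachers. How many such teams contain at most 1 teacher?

Split by how many teachers are chosen (0 through 1).
Sum: C(3,0)·C(7,4) + C(3,1)·C(7,3) = 35 + 105 = 140.

140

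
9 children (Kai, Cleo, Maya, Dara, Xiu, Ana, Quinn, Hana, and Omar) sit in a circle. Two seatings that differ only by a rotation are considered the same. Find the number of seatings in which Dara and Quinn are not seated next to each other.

30240

All circular seatings of 9 people number (8)! = 40320.
Those with Dara next to Quinn: fuse the pair into one unit and seat 8 units around a circle — 2·(7)! = 10080.
Subtracting, 40320 − 10080 = 30240.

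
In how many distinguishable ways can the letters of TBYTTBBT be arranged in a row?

TBYTTBBT has 8 letters with B appearing 3 times and T appearing 4 times.
So there are 8! / (4!·3!) = 280 distinguishable arrangements.

280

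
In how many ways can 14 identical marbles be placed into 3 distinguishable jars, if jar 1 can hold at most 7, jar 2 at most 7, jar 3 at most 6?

By stars and bars, unrestricted non-negative solutions to x_1+…+x_3 = 14 number C(14+2,2) = 120.
Subtract solutions that violate a single cap (substitute x_i' = x_i − (cap_i+1)): x_1 ≥ 8 gives C(8,2) = 28; x_2 ≥ 8 gives C(8,2) = 28; x_3 ≥ 7 gives C(9,2) = 36. Together 92.
No two caps can be exceeded simultaneously, so the pair terms are all 0.
By inclusion–exclusion the count is 120 − 92 + 0 = 28.

28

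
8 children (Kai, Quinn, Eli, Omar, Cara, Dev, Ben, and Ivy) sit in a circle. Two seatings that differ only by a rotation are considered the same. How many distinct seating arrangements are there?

Fix one person's seat to break rotational symmetry; the remaining 7 people can be arranged in (7)! = 5040 ways.

5040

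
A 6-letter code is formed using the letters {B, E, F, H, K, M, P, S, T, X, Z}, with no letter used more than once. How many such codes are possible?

With no repetition, fill the 6 letters in order: 11 choices, then 10, down to 6.
11 × 10 × 9 × 8 × 7 × 6 = 332640.

332640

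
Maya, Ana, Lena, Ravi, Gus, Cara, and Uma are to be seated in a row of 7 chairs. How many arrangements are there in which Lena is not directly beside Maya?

3600

Of the 7! = 5040 arrangements, those with Lena and Maya adjacent number 2 × 6! = 1440 (treat the pair as a block with 2 internal orders).
So 5040 − 1440 = 3600 arrangements keep them apart.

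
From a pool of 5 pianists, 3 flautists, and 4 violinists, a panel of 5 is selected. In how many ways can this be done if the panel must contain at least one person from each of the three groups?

With no constraint there are C(12,5) = 792 possible selections.
Subtract selections that omit an entire group: no pianists → C(7,5) = 21; no flautists → C(9,5) = 126; no violinists → C(8,5) = 56.
Add back selections omitting two groups (i.e. drawn from a single group): C(5,5) + C(3,5) + C(4,5) = 1.
By inclusion–exclusion: 792 − 203 + 1 = 590.

590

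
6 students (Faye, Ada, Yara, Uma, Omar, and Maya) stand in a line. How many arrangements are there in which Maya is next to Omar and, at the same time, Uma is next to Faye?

Treat {Maya,Omar} as one block (2 orders) and {Uma,Faye} as another (2 orders).
That leaves 4 units to arrange: 2 × 2 × 4! = 4 × 24 = 96.

96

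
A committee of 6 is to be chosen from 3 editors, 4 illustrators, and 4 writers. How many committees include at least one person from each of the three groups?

With no constraint there are C(11,6) = 462 possible selections.
Subtract selections that omit an entire group: no editors → C(8,6) = 28; no illustrators → C(7,6) = 7; no writers → C(7,6) = 7.
Add back selections omitting two groups (i.e. drawn from a single group): C(3,6) + C(4,6) + C(4,6) = 0.
By inclusion–exclusion: 462 − 42 + 0 = 420.

420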